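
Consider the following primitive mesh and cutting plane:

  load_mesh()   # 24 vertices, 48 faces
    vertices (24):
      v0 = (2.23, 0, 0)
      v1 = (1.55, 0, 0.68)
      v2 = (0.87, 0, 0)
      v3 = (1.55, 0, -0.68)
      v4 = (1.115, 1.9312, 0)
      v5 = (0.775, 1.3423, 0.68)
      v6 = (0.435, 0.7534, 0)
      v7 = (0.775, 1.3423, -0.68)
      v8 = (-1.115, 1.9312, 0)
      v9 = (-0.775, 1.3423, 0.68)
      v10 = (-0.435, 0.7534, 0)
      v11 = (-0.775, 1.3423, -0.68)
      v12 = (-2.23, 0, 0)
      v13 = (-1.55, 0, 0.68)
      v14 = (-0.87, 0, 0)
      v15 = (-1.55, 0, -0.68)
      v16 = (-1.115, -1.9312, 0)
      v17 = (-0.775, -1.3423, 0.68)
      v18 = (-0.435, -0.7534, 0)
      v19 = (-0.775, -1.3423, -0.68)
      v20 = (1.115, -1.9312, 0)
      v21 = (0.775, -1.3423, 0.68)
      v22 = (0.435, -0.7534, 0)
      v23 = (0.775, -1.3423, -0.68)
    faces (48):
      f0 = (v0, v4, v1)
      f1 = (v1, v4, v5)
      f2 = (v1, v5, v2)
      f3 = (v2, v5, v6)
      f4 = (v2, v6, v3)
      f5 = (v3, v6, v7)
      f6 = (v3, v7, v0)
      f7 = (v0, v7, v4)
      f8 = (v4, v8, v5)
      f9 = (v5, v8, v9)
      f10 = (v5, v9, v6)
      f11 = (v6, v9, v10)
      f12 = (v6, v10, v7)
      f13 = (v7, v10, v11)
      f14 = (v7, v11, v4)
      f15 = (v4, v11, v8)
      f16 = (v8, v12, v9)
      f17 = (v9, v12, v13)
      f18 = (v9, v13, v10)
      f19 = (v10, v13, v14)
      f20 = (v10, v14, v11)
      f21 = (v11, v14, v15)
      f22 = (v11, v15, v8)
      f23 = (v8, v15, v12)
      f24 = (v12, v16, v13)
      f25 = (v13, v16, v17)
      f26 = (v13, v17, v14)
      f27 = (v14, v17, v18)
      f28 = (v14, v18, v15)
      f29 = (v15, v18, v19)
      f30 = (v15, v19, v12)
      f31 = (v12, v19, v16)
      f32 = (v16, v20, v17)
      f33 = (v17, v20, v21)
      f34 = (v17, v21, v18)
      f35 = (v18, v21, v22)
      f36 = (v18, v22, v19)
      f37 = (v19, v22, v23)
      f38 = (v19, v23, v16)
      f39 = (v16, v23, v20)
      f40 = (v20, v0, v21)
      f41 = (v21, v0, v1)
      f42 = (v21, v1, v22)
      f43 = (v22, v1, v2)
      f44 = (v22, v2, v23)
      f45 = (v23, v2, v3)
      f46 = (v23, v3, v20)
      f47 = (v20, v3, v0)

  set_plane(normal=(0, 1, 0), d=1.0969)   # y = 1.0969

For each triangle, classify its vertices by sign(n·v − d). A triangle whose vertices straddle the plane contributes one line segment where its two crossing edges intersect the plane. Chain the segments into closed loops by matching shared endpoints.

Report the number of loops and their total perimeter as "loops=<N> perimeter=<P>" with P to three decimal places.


Straddling triangles (18 of 48):
  (v0,v4,v1) [-+-] → (1.59669, 1.0969, 0)–(1.30292, 1.0969, 0.293768)  len=0.4155
  (v1,v4,v5) [-++] → (1.30292, 1.0969, 0.293768)–(0.916686, 1.0969, 0.68)  len=0.5462
  (v1,v5,v2) [-+-] → (0.916686, 1.0969, 0.68)–(0.792368, 1.0969, 0.555682)  len=0.1758
  (v2,v5,v6) [-+-] → (0.792368, 1.0969, 0.555682)–(0.633319, 1.0969, 0.396638)  len=0.2249
  (v3,v6,v7) [--+] → (0.633319, 1.0969, -0.396638)–(0.916686, 1.0969, -0.68)  len=0.4007
  (v3,v7,v0) [-+-] → (0.916686, 1.0969, -0.68)–(1.041, 1.0969, -0.555682)  len=0.1758
  (v0,v7,v4) [-++] → (1.041, 1.0969, -0.555682)–(1.59669, 1.0969, 0)  len=0.7859
  (v5,v9,v6) [++-] → (-0.270782, 1.0969, 0.396638)–(0.633319, 1.0969, 0.396638)  len=0.9041
  (v6,v9,v10) [-+-] → (-0.270782, 1.0969, 0.396638)–(-0.633319, 1.0969, 0.396638)  len=0.3625
  (v6,v10,v7) [--+] → (0.270782, 1.0969, -0.396638)–(0.633319, 1.0969, -0.396638)  len=0.3625
  (v7,v10,v11) [+-+] → (0.270782, 1.0969, -0.396638)–(-0.633319, 1.0969, -0.396638)  len=0.9041
  (v8,v12,v9) [+-+] → (-1.59669, 1.0969, 0)–(-1.041, 1.0969, 0.555682)  len=0.7859
  (v9,v12,v13) [+--] → (-1.041, 1.0969, 0.555682)–(-0.916686, 1.0969, 0.68)  len=0.1758
  (v9,v13,v10) [+--] → (-0.916686, 1.0969, 0.68)–(-0.633319, 1.0969, 0.396638)  len=0.4007
  (v10,v14,v11) [--+] → (-0.792368, 1.0969, -0.555682)–(-0.633319, 1.0969, -0.396638)  len=0.2249
  (v11,v14,v15) [+--] → (-0.792368, 1.0969, -0.555682)–(-0.916686, 1.0969, -0.68)  len=0.1758
  (v11,v15,v8) [+-+] → (-0.916686, 1.0969, -0.68)–(-1.30292, 1.0969, -0.293768)  len=0.5462
  (v8,v15,v12) [+--] → (-1.30292, 1.0969, -0.293768)–(-1.59669, 1.0969, 0)  len=0.4155

Chained into 1 loop(s):
  loop 1: 18 segments, perimeter = 7.9829
Total perimeter = 7.983

loops=1 perimeter=7.983


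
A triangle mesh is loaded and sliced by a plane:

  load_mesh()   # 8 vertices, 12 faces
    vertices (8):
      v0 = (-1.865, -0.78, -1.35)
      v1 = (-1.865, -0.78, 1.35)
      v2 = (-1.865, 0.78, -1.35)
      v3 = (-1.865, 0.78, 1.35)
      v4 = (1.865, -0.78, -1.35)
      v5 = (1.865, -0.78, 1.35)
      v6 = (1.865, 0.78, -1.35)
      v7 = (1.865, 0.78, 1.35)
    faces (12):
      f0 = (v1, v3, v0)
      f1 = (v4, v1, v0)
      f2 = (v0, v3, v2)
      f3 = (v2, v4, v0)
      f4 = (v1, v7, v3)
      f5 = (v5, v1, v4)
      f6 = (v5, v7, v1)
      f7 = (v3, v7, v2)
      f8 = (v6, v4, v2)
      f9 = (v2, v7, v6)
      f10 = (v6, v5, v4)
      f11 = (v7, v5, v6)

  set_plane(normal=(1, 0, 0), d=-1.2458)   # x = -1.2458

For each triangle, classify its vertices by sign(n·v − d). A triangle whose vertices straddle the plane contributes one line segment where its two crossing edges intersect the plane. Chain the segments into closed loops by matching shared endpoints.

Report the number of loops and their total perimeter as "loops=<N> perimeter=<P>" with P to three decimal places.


Straddling triangles (8 of 12):
  (v4,v1,v0) [+--] → (-1.2458, -0.78, 0.901786)–(-1.2458, -0.78, -1.35)  len=2.2518
  (v2,v4,v0) [-+-] → (-1.2458, 0.521032, -1.35)–(-1.2458, -0.78, -1.35)  len=1.3010
  (v1,v7,v3) [-+-] → (-1.2458, -0.521032, 1.35)–(-1.2458, 0.78, 1.35)  len=1.3010
  (v5,v1,v4) [+-+] → (-1.2458, -0.78, 1.35)–(-1.2458, -0.78, 0.901786)  len=0.4482
  (v5,v7,v1) [++-] → (-1.2458, -0.521032, 1.35)–(-1.2458, -0.78, 1.35)  len=0.2590
  (v3,v7,v2) [-+-] → (-1.2458, 0.78, 1.35)–(-1.2458, 0.78, -0.901786)  len=2.2518
  (v6,v4,v2) [++-] → (-1.2458, 0.521032, -1.35)–(-1.2458, 0.78, -1.35)  len=0.2590
  (v2,v7,v6) [-++] → (-1.2458, 0.78, -0.901786)–(-1.2458, 0.78, -1.35)  len=0.4482

Chained into 1 loop(s):
  loop 1: 8 segments, perimeter = 8.5200
Total perimeter = 8.520

loops=1 perimeter=8.520


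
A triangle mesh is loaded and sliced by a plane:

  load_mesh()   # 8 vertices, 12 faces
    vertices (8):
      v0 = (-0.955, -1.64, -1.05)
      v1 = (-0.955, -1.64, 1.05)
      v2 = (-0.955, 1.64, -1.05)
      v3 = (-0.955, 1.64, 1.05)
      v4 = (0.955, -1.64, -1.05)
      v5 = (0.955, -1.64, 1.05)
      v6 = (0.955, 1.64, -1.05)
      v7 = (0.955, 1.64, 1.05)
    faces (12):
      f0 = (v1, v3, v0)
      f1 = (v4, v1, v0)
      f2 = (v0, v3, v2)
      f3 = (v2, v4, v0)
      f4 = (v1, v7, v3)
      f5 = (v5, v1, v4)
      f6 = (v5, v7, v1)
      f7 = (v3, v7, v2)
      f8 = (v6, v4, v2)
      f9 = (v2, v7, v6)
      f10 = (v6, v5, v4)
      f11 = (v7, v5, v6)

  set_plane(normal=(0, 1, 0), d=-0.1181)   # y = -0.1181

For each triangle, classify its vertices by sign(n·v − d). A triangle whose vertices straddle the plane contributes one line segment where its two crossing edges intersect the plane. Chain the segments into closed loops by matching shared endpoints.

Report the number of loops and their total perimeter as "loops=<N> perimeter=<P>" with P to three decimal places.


loops=1 perimeter=8.020

Straddling triangles (8 of 12):
  (v1,v3,v0) [-+-] → (-0.955, -0.1181, 1.05)–(-0.955, -0.1181, -0.0756128)  len=1.1256
  (v0,v3,v2) [-++] → (-0.955, -0.1181, -0.0756128)–(-0.955, -0.1181, -1.05)  len=0.9744
  (v2,v4,v0) [+--] → (0.0687716, -0.1181, -1.05)–(-0.955, -0.1181, -1.05)  len=1.0238
  (v1,v7,v3) [-++] → (-0.0687716, -0.1181, 1.05)–(-0.955, -0.1181, 1.05)  len=0.8862
  (v5,v7,v1) [-+-] → (0.955, -0.1181, 1.05)–(-0.0687716, -0.1181, 1.05)  len=1.0238
  (v6,v4,v2) [+-+] → (0.955, -0.1181, -1.05)–(0.0687716, -0.1181, -1.05)  len=0.8862
  (v6,v5,v4) [+--] → (0.955, -0.1181, 0.0756128)–(0.955, -0.1181, -1.05)  len=1.1256
  (v7,v5,v6) [+-+] → (0.955, -0.1181, 1.05)–(0.955, -0.1181, 0.0756128)  len=0.9744

Chained into 1 loop(s):
  loop 1: 8 segments, perimeter = 8.0200
Total perimeter = 8.020


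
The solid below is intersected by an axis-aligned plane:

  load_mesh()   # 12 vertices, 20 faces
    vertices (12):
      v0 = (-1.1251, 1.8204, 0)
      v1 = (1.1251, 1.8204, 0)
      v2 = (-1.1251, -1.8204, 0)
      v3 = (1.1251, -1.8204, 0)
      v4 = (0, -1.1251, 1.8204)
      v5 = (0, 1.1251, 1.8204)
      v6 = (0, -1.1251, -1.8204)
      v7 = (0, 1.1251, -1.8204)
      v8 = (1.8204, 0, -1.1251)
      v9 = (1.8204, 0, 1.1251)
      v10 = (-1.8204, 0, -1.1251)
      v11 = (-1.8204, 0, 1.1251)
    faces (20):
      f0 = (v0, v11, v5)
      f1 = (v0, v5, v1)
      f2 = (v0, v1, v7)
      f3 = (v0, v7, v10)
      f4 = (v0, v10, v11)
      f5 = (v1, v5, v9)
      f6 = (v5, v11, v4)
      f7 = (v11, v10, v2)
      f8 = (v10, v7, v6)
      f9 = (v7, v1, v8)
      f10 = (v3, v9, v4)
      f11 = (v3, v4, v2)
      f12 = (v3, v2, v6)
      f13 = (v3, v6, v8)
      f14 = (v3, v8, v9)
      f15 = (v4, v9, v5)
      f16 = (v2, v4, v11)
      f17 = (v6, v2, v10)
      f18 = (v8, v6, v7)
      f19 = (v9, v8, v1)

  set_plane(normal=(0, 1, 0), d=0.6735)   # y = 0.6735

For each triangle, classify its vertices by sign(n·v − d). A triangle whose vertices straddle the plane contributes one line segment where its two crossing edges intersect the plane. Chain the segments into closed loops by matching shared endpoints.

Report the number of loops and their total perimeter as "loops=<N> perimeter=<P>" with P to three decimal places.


loops=1 perimeter=10.673

Straddling triangles (10 of 20):
  (v0,v11,v5) [+-+] → (-1.56316, 0.6735, 0.708843)–(-0.730684, 0.6735, 1.54132)  len=1.1773
  (v0,v7,v10) [++-] → (-0.730684, 0.6735, -1.54132)–(-1.56316, 0.6735, -0.708843)  len=1.1773
  (v0,v10,v11) [+--] → (-1.56316, 0.6735, -0.708843)–(-1.56316, 0.6735, 0.708843)  len=1.4177
  (v1,v5,v9) [++-] → (0.730684, 0.6735, 1.54132)–(1.56316, 0.6735, 0.708843)  len=1.1773
  (v5,v11,v4) [+--] → (-0.730684, 0.6735, 1.54132)–(0, 0.6735, 1.8204)  len=0.7822
  (v10,v7,v6) [-+-] → (-0.730684, 0.6735, -1.54132)–(0, 0.6735, -1.8204)  len=0.7822
  (v7,v1,v8) [++-] → (1.56316, 0.6735, -0.708843)–(0.730684, 0.6735, -1.54132)  len=1.1773
  (v4,v9,v5) [--+] → (0.730684, 0.6735, 1.54132)–(0, 0.6735, 1.8204)  len=0.7822
  (v8,v6,v7) [--+] → (0, 0.6735, -1.8204)–(0.730684, 0.6735, -1.54132)  len=0.7822
  (v9,v8,v1) [--+] → (1.56316, 0.6735, -0.708843)–(1.56316, 0.6735, 0.708843)  len=1.4177

Chained into 1 loop(s):
  loop 1: 10 segments, perimeter = 10.6732
Total perimeter = 10.673


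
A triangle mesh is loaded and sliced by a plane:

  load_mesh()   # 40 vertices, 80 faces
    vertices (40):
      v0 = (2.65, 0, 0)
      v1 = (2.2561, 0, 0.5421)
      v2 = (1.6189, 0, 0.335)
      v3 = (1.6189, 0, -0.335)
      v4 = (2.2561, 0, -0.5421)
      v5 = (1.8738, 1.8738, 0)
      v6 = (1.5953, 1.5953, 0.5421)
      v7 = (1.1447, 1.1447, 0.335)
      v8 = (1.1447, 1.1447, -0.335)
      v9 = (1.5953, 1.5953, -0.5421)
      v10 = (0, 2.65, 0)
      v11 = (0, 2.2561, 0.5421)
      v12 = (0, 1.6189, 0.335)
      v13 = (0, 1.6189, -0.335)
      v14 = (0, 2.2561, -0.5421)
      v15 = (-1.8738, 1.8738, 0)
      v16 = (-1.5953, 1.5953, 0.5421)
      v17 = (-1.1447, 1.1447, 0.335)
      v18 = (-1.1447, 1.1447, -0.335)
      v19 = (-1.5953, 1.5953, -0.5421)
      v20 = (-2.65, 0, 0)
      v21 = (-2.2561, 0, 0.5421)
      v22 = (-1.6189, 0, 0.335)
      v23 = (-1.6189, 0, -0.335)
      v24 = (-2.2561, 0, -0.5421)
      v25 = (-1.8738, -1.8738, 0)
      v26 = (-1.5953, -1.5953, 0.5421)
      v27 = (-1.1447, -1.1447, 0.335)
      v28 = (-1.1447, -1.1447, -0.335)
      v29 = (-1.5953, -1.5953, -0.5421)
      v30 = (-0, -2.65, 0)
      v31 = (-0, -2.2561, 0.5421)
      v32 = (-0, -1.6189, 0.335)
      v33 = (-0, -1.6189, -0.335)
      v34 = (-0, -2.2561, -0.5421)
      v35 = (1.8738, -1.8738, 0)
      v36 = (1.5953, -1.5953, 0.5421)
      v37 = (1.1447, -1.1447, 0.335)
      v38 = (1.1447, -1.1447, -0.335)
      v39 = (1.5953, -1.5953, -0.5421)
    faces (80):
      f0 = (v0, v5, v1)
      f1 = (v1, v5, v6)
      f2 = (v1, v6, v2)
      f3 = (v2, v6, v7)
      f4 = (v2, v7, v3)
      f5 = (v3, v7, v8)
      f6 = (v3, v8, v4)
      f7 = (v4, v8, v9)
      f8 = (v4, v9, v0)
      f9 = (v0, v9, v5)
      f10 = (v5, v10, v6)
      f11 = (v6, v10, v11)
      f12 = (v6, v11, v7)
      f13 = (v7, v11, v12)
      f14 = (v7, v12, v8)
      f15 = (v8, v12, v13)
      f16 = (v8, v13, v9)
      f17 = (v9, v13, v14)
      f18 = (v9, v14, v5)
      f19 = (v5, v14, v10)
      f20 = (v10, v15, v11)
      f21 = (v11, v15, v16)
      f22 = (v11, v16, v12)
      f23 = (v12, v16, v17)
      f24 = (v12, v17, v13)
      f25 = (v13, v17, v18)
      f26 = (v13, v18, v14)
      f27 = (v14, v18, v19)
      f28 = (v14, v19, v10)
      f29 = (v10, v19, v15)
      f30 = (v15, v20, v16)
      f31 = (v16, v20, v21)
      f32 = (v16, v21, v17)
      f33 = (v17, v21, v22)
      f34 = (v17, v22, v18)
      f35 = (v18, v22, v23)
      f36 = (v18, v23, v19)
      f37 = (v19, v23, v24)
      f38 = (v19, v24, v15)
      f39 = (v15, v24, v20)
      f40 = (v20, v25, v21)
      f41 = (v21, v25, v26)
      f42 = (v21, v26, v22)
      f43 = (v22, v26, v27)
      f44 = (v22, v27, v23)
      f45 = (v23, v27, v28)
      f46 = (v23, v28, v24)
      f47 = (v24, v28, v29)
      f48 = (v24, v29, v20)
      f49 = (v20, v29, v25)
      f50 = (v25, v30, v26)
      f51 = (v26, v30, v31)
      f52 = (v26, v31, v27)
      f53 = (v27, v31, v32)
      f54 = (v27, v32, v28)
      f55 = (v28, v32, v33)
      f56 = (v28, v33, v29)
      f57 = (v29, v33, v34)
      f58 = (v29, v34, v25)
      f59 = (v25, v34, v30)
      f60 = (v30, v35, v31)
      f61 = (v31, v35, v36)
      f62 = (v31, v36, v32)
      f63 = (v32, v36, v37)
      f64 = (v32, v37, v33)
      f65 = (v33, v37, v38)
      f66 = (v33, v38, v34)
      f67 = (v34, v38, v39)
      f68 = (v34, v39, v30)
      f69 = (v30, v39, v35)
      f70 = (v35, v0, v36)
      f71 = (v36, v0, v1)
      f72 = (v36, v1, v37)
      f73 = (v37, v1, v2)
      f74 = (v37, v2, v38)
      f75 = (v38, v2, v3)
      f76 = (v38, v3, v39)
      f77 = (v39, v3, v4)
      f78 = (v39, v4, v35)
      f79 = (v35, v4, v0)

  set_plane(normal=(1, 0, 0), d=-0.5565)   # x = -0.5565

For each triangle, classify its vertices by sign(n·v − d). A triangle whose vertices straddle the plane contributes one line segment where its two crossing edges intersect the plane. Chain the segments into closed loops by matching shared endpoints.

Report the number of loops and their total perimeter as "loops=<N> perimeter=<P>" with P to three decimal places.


loops=2 perimeter=6.700

Straddling triangles (20 of 80):
  (v10,v15,v11) [+-+] → (-0.5565, 2.41948, 0)–(-0.5565, 2.14256, 0.381102)  len=0.4711
  (v11,v15,v16) [+--] → (-0.5565, 2.14256, 0.381102)–(-0.5565, 2.02559, 0.5421)  len=0.1990
  (v11,v16,v12) [+-+] → (-0.5565, 2.02559, 0.5421)–(-0.5565, 1.61067, 0.407244)  len=0.4363
  (v12,v16,v17) [+--] → (-0.5565, 1.61067, 0.407244)–(-0.5565, 1.38837, 0.335)  len=0.2337
  (v12,v17,v13) [+-+] → (-0.5565, 1.38837, 0.335)–(-0.5565, 1.38837, -0.0092771)  len=0.3443
  (v13,v17,v18) [+--] → (-0.5565, 1.38837, -0.0092771)–(-0.5565, 1.38837, -0.335)  len=0.3257
  (v13,v18,v14) [+-+] → (-0.5565, 1.38837, -0.335)–(-0.5565, 1.71579, -0.441418)  len=0.3443
  (v14,v18,v19) [+--] → (-0.5565, 1.71579, -0.441418)–(-0.5565, 2.02559, -0.5421)  len=0.3257
  (v14,v19,v10) [+-+] → (-0.5565, 2.02559, -0.5421)–(-0.5565, 2.28208, -0.189105)  len=0.4363
  (v10,v19,v15) [+--] → (-0.5565, 2.28208, -0.189105)–(-0.5565, 2.41948, 0)  len=0.2337
  (v25,v30,v26) [-+-] → (-0.5565, -2.41948, 0)–(-0.5565, -2.28208, 0.189105)  len=0.2337
  (v26,v30,v31) [-++] → (-0.5565, -2.28208, 0.189105)–(-0.5565, -2.02559, 0.5421)  len=0.4363
  (v26,v31,v27) [-+-] → (-0.5565, -2.02559, 0.5421)–(-0.5565, -1.71579, 0.441418)  len=0.3257
  (v27,v31,v32) [-++] → (-0.5565, -1.71579, 0.441418)–(-0.5565, -1.38837, 0.335)  len=0.3443
  (v27,v32,v28) [-+-] → (-0.5565, -1.38837, 0.335)–(-0.5565, -1.38837, 0.0092771)  len=0.3257
  (v28,v32,v33) [-++] → (-0.5565, -1.38837, 0.0092771)–(-0.5565, -1.38837, -0.335)  len=0.3443
  (v28,v33,v29) [-+-] → (-0.5565, -1.38837, -0.335)–(-0.5565, -1.61067, -0.407244)  len=0.2337
  (v29,v33,v34) [-++] → (-0.5565, -1.61067, -0.407244)–(-0.5565, -2.02559, -0.5421)  len=0.4363
  (v29,v34,v25) [-+-] → (-0.5565, -2.02559, -0.5421)–(-0.5565, -2.14256, -0.381102)  len=0.1990
  (v25,v34,v30) [-++] → (-0.5565, -2.14256, -0.381102)–(-0.5565, -2.41948, 0)  len=0.4711

Chained into 2 loop(s):
  loop 1: 10 segments, perimeter = 3.3502
  loop 2: 10 segments, perimeter = 3.3502
Total perimeter = 6.700


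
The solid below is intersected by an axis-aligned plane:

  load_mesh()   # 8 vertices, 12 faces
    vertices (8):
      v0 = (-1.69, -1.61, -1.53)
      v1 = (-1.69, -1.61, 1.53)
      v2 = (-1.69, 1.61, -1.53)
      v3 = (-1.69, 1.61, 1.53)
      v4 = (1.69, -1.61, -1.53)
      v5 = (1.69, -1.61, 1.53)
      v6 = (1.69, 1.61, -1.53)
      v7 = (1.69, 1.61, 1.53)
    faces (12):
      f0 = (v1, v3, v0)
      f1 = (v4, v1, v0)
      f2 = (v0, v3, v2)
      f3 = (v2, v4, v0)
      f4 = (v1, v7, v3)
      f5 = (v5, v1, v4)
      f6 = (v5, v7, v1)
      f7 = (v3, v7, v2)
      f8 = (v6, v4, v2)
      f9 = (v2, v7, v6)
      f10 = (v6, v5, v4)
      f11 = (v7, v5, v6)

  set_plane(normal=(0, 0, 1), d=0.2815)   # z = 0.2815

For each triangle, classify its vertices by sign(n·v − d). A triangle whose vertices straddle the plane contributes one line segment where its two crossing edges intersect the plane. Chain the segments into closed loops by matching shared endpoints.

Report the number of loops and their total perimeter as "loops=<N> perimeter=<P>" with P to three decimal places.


loops=1 perimeter=13.200

Straddling triangles (8 of 12):
  (v1,v3,v0) [++-] → (-1.69, 0.296219, 0.2815)–(-1.69, -1.61, 0.2815)  len=1.9062
  (v4,v1,v0) [-+-] → (-0.310938, -1.61, 0.2815)–(-1.69, -1.61, 0.2815)  len=1.3791
  (v0,v3,v2) [-+-] → (-1.69, 0.296219, 0.2815)–(-1.69, 1.61, 0.2815)  len=1.3138
  (v5,v1,v4) [++-] → (-0.310938, -1.61, 0.2815)–(1.69, -1.61, 0.2815)  len=2.0009
  (v3,v7,v2) [++-] → (0.310938, 1.61, 0.2815)–(-1.69, 1.61, 0.2815)  len=2.0009
  (v2,v7,v6) [-+-] → (0.310938, 1.61, 0.2815)–(1.69, 1.61, 0.2815)  len=1.3791
  (v6,v5,v4) [-+-] → (1.69, -0.296219, 0.2815)–(1.69, -1.61, 0.2815)  len=1.3138
  (v7,v5,v6) [++-] → (1.69, -0.296219, 0.2815)–(1.69, 1.61, 0.2815)  len=1.9062

Chained into 1 loop(s):
  loop 1: 8 segments, perimeter = 13.2000
Total perimeter = 13.200


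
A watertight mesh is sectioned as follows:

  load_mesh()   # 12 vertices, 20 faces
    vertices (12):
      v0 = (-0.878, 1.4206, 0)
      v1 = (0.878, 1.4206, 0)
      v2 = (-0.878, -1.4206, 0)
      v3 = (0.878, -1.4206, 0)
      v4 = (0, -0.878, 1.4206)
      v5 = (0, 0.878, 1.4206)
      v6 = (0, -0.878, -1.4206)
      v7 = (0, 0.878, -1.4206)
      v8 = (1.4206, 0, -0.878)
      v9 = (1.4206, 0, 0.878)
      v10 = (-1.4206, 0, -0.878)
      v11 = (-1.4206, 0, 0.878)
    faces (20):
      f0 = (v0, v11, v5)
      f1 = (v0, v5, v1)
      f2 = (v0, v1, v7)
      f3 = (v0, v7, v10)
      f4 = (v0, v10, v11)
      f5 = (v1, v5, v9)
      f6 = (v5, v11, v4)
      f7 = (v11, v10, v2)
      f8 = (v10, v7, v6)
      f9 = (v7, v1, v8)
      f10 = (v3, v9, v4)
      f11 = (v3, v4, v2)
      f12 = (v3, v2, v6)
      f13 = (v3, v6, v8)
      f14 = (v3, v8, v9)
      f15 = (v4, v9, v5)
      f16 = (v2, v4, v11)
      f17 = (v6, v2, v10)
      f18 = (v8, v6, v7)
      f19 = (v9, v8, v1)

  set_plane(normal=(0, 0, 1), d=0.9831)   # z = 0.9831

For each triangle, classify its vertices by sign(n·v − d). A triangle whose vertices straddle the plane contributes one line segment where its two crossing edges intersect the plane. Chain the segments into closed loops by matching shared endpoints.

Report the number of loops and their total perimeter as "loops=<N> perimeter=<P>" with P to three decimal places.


Straddling triangles (8 of 20):
  (v0,v11,v5) [--+] → (-1.14543, 0.170066, 0.9831)–(-0.270396, 1.0451, 0.9831)  len=1.2375
  (v0,v5,v1) [-+-] → (-0.270396, 1.0451, 0.9831)–(0.270396, 1.0451, 0.9831)  len=0.5408
  (v1,v5,v9) [-+-] → (0.270396, 1.0451, 0.9831)–(1.14543, 0.170066, 0.9831)  len=1.2375
  (v5,v11,v4) [+-+] → (-1.14543, 0.170066, 0.9831)–(-1.14543, -0.170066, 0.9831)  len=0.3401
  (v3,v9,v4) [--+] → (1.14543, -0.170066, 0.9831)–(0.270396, -1.0451, 0.9831)  len=1.2375
  (v3,v4,v2) [-+-] → (0.270396, -1.0451, 0.9831)–(-0.270396, -1.0451, 0.9831)  len=0.5408
  (v4,v9,v5) [+-+] → (1.14543, -0.170066, 0.9831)–(1.14543, 0.170066, 0.9831)  len=0.3401
  (v2,v4,v11) [-+-] → (-0.270396, -1.0451, 0.9831)–(-1.14543, -0.170066, 0.9831)  len=1.2375

Chained into 1 loop(s):
  loop 1: 8 segments, perimeter = 6.7118
Total perimeter = 6.712

loops=1 perimeter=6.712


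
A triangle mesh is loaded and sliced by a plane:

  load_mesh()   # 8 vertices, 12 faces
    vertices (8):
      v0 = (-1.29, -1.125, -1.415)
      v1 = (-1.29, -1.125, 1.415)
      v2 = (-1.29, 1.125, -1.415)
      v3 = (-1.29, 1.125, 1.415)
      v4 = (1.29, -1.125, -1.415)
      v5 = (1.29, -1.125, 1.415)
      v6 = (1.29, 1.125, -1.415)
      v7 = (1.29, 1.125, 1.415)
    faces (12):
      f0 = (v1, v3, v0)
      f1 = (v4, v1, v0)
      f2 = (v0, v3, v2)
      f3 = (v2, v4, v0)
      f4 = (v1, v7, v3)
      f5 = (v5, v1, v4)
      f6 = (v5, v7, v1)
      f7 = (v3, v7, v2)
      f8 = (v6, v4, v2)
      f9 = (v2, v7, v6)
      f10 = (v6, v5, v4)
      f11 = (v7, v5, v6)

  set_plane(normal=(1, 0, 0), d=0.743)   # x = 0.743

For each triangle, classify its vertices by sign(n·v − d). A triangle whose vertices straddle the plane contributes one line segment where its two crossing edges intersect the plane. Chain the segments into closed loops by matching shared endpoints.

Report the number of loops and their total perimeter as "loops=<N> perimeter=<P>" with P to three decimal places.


Straddling triangles (8 of 12):
  (v4,v1,v0) [+--] → (0.743, -1.125, -0.814996)–(0.743, -1.125, -1.415)  len=0.6000
  (v2,v4,v0) [-+-] → (0.743, -0.647965, -1.415)–(0.743, -1.125, -1.415)  len=0.4770
  (v1,v7,v3) [-+-] → (0.743, 0.647965, 1.415)–(0.743, 1.125, 1.415)  len=0.4770
  (v5,v1,v4) [+-+] → (0.743, -1.125, 1.415)–(0.743, -1.125, -0.814996)  len=2.2300
  (v5,v7,v1) [++-] → (0.743, 0.647965, 1.415)–(0.743, -1.125, 1.415)  len=1.7730
  (v3,v7,v2) [-+-] → (0.743, 1.125, 1.415)–(0.743, 1.125, 0.814996)  len=0.6000
  (v6,v4,v2) [++-] → (0.743, -0.647965, -1.415)–(0.743, 1.125, -1.415)  len=1.7730
  (v2,v7,v6) [-++] → (0.743, 1.125, 0.814996)–(0.743, 1.125, -1.415)  len=2.2300

Chained into 1 loop(s):
  loop 1: 8 segments, perimeter = 10.1600
Total perimeter = 10.160

loops=1 perimeter=10.160


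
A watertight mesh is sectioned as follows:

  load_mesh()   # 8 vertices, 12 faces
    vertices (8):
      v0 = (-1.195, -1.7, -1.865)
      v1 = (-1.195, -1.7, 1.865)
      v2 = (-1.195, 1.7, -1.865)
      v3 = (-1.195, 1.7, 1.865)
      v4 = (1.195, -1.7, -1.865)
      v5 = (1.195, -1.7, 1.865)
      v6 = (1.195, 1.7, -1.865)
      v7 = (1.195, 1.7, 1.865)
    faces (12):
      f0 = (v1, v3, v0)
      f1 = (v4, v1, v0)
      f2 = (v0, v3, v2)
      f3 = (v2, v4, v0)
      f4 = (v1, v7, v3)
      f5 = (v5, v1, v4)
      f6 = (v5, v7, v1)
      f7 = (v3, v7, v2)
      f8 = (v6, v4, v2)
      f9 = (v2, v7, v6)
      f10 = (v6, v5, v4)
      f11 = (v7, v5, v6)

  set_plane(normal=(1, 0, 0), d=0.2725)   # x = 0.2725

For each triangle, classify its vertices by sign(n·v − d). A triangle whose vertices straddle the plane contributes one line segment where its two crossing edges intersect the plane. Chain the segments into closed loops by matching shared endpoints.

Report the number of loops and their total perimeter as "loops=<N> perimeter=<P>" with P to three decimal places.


loops=1 perimeter=14.260

Straddling triangles (8 of 12):
  (v4,v1,v0) [+--] → (0.2725, -1.7, -0.425282)–(0.2725, -1.7, -1.865)  len=1.4397
  (v2,v4,v0) [-+-] → (0.2725, -0.387657, -1.865)–(0.2725, -1.7, -1.865)  len=1.3123
  (v1,v7,v3) [-+-] → (0.2725, 0.387657, 1.865)–(0.2725, 1.7, 1.865)  len=1.3123
  (v5,v1,v4) [+-+] → (0.2725, -1.7, 1.865)–(0.2725, -1.7, -0.425282)  len=2.2903
  (v5,v7,v1) [++-] → (0.2725, 0.387657, 1.865)–(0.2725, -1.7, 1.865)  len=2.0877
  (v3,v7,v2) [-+-] → (0.2725, 1.7, 1.865)–(0.2725, 1.7, 0.425282)  len=1.4397
  (v6,v4,v2) [++-] → (0.2725, -0.387657, -1.865)–(0.2725, 1.7, -1.865)  len=2.0877
  (v2,v7,v6) [-++] → (0.2725, 1.7, 0.425282)–(0.2725, 1.7, -1.865)  len=2.2903

Chained into 1 loop(s):
  loop 1: 8 segments, perimeter = 14.2600
Total perimeter = 14.260


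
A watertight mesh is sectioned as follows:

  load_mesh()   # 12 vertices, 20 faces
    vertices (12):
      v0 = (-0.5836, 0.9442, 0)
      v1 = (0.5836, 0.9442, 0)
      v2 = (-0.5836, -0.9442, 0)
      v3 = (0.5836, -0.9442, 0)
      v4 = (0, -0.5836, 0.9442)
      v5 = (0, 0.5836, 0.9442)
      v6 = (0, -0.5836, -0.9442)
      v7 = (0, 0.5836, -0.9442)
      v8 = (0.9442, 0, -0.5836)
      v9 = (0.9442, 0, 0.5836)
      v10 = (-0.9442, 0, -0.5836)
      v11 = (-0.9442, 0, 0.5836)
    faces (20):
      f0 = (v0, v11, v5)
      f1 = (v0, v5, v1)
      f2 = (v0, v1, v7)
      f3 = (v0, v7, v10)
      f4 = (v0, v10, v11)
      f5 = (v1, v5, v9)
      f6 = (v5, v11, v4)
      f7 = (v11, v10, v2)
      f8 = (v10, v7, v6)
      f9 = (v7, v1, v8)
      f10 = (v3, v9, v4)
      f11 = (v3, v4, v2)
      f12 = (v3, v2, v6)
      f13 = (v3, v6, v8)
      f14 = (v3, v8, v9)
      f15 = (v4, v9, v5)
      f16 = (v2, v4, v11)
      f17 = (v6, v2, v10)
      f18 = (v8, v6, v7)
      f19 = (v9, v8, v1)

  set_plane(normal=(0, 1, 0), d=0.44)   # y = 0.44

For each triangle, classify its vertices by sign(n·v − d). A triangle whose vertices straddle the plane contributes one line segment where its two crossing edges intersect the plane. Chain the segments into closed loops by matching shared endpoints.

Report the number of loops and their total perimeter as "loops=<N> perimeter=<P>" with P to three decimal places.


loops=1 perimeter=5.318

Straddling triangles (10 of 20):
  (v0,v11,v5) [+-+] → (-0.776159, 0.44, 0.311641)–(-0.232329, 0.44, 0.855471)  len=0.7691
  (v0,v7,v10) [++-] → (-0.232329, 0.44, -0.855471)–(-0.776159, 0.44, -0.311641)  len=0.7691
  (v0,v10,v11) [+--] → (-0.776159, 0.44, -0.311641)–(-0.776159, 0.44, 0.311641)  len=0.6233
  (v1,v5,v9) [++-] → (0.232329, 0.44, 0.855471)–(0.776159, 0.44, 0.311641)  len=0.7691
  (v5,v11,v4) [+--] → (-0.232329, 0.44, 0.855471)–(0, 0.44, 0.9442)  len=0.2487
  (v10,v7,v6) [-+-] → (-0.232329, 0.44, -0.855471)–(0, 0.44, -0.9442)  len=0.2487
  (v7,v1,v8) [++-] → (0.776159, 0.44, -0.311641)–(0.232329, 0.44, -0.855471)  len=0.7691
  (v4,v9,v5) [--+] → (0.232329, 0.44, 0.855471)–(0, 0.44, 0.9442)  len=0.2487
  (v8,v6,v7) [--+] → (0, 0.44, -0.9442)–(0.232329, 0.44, -0.855471)  len=0.2487
  (v9,v8,v1) [--+] → (0.776159, 0.44, -0.311641)–(0.776159, 0.44, 0.311641)  len=0.6233

Chained into 1 loop(s):
  loop 1: 10 segments, perimeter = 5.3177
Total perimeter = 5.318


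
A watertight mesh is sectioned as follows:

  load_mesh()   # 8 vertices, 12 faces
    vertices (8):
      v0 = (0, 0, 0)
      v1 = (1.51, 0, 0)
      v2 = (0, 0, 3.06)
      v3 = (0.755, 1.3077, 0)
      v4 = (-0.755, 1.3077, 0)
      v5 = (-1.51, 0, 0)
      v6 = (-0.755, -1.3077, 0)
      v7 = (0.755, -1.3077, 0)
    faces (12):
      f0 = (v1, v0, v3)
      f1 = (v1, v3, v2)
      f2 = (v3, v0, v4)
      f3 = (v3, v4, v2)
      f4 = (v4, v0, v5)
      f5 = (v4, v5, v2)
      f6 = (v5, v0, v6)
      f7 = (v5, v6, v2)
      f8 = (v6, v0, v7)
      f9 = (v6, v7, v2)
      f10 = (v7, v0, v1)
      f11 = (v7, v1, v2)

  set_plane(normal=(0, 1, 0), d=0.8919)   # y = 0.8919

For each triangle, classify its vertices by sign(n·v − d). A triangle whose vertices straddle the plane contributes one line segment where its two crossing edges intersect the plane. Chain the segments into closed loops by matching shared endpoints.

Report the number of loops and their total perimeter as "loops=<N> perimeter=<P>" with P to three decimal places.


loops=1 perimeter=5.190

Straddling triangles (6 of 12):
  (v1,v0,v3) [--+] → (0.514938, 0.8919, 0)–(0.995062, 0.8919, 0)  len=0.4801
  (v1,v3,v2) [-+-] → (0.995062, 0.8919, 0)–(0.514938, 0.8919, 0.972966)  len=1.0850
  (v3,v0,v4) [+-+] → (0.514938, 0.8919, 0)–(-0.514938, 0.8919, 0)  len=1.0299
  (v3,v4,v2) [++-] → (-0.514938, 0.8919, 0.972966)–(0.514938, 0.8919, 0.972966)  len=1.0299
  (v4,v0,v5) [+--] → (-0.514938, 0.8919, 0)–(-0.995062, 0.8919, 0)  len=0.4801
  (v4,v5,v2) [+--] → (-0.995062, 0.8919, 0)–(-0.514938, 0.8919, 0.972966)  len=1.0850

Chained into 1 loop(s):
  loop 1: 6 segments, perimeter = 5.1900
Total perimeter = 5.190


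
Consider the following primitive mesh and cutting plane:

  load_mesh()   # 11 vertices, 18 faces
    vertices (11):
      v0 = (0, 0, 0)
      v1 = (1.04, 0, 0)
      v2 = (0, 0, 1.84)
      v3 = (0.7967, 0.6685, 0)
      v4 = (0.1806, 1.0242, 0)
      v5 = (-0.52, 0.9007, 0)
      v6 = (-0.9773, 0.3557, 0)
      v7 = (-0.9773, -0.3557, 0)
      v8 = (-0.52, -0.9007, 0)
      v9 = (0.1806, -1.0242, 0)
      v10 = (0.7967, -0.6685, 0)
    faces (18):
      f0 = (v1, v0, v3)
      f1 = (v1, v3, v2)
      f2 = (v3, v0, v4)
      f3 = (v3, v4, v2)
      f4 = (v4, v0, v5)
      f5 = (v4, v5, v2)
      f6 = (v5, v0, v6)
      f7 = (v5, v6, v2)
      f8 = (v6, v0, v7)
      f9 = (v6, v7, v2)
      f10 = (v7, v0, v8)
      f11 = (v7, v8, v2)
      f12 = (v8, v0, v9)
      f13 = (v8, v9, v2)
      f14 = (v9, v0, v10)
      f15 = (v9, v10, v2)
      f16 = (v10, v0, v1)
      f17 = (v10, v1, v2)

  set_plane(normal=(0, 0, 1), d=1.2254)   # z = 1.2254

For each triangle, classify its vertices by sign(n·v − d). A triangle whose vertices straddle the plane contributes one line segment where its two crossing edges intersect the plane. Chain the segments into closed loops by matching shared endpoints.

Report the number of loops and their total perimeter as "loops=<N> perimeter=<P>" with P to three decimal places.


loops=1 perimeter=2.139

Straddling triangles (9 of 18):
  (v1,v3,v2) [--+] → (0.266115, 0.223294, 1.2254)–(0.347383, 0, 1.2254)  len=0.2376
  (v3,v4,v2) [--+] → (0.0603243, 0.342105, 1.2254)–(0.266115, 0.223294, 1.2254)  len=0.2376
  (v4,v5,v2) [--+] → (-0.173691, 0.300853, 1.2254)–(0.0603243, 0.342105, 1.2254)  len=0.2376
  (v5,v6,v2) [--+] → (-0.326439, 0.118812, 1.2254)–(-0.173691, 0.300853, 1.2254)  len=0.2376
  (v6,v7,v2) [--+] → (-0.326439, -0.118812, 1.2254)–(-0.326439, 0.118812, 1.2254)  len=0.2376
  (v7,v8,v2) [--+] → (-0.173691, -0.300853, 1.2254)–(-0.326439, -0.118812, 1.2254)  len=0.2376
  (v8,v9,v2) [--+] → (0.0603243, -0.342105, 1.2254)–(-0.173691, -0.300853, 1.2254)  len=0.2376
  (v9,v10,v2) [--+] → (0.266115, -0.223294, 1.2254)–(0.0603243, -0.342105, 1.2254)  len=0.2376
  (v10,v1,v2) [--+] → (0.347383, 0, 1.2254)–(0.266115, -0.223294, 1.2254)  len=0.2376

Chained into 1 loop(s):
  loop 1: 9 segments, perimeter = 2.1386
Total perimeter = 2.139


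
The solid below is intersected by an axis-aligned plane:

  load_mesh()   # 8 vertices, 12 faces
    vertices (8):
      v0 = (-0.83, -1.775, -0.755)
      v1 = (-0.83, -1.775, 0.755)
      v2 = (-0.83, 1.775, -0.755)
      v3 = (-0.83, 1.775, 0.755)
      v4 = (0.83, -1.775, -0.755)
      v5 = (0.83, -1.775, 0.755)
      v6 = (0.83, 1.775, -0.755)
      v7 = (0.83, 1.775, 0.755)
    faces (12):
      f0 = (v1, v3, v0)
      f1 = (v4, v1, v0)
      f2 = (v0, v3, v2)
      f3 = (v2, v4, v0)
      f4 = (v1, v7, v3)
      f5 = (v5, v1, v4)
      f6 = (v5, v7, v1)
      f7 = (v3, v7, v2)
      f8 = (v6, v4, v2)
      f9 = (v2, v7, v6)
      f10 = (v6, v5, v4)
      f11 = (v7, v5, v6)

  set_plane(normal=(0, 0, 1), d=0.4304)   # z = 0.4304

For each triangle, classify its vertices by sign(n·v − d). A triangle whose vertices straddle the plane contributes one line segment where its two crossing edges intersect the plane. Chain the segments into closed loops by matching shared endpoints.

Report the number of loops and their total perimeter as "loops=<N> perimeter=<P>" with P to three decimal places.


loops=1 perimeter=10.420

Straddling triangles (8 of 12):
  (v1,v3,v0) [++-] → (-0.83, 1.01187, 0.4304)–(-0.83, -1.775, 0.4304)  len=2.7869
  (v4,v1,v0) [-+-] → (-0.473155, -1.775, 0.4304)–(-0.83, -1.775, 0.4304)  len=0.3568
  (v0,v3,v2) [-+-] → (-0.83, 1.01187, 0.4304)–(-0.83, 1.775, 0.4304)  len=0.7631
  (v5,v1,v4) [++-] → (-0.473155, -1.775, 0.4304)–(0.83, -1.775, 0.4304)  len=1.3032
  (v3,v7,v2) [++-] → (0.473155, 1.775, 0.4304)–(-0.83, 1.775, 0.4304)  len=1.3032
  (v2,v7,v6) [-+-] → (0.473155, 1.775, 0.4304)–(0.83, 1.775, 0.4304)  len=0.3568
  (v6,v5,v4) [-+-] → (0.83, -1.01187, 0.4304)–(0.83, -1.775, 0.4304)  len=0.7631
  (v7,v5,v6) [++-] → (0.83, -1.01187, 0.4304)–(0.83, 1.775, 0.4304)  len=2.7869

Chained into 1 loop(s):
  loop 1: 8 segments, perimeter = 10.4200
Total perimeter = 10.420


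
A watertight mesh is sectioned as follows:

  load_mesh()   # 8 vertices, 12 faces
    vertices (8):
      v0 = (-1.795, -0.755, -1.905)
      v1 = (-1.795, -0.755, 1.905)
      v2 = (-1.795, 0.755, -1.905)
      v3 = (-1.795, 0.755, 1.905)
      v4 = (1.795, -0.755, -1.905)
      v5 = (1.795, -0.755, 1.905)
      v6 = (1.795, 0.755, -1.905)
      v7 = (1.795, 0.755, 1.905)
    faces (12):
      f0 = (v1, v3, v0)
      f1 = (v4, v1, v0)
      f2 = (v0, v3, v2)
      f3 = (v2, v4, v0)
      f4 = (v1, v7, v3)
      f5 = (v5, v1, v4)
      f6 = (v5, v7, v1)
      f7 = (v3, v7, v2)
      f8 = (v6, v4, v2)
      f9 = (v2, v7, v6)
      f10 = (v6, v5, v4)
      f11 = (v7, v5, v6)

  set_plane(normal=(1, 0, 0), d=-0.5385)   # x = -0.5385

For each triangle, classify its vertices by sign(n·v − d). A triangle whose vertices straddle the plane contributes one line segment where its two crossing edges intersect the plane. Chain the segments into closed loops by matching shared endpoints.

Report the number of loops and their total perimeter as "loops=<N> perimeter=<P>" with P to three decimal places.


Straddling triangles (8 of 12):
  (v4,v1,v0) [+--] → (-0.5385, -0.755, 0.5715)–(-0.5385, -0.755, -1.905)  len=2.4765
  (v2,v4,v0) [-+-] → (-0.5385, 0.2265, -1.905)–(-0.5385, -0.755, -1.905)  len=0.9815
  (v1,v7,v3) [-+-] → (-0.5385, -0.2265, 1.905)–(-0.5385, 0.755, 1.905)  len=0.9815
  (v5,v1,v4) [+-+] → (-0.5385, -0.755, 1.905)–(-0.5385, -0.755, 0.5715)  len=1.3335
  (v5,v7,v1) [++-] → (-0.5385, -0.2265, 1.905)–(-0.5385, -0.755, 1.905)  len=0.5285
  (v3,v7,v2) [-+-] → (-0.5385, 0.755, 1.905)–(-0.5385, 0.755, -0.5715)  len=2.4765
  (v6,v4,v2) [++-] → (-0.5385, 0.2265, -1.905)–(-0.5385, 0.755, -1.905)  len=0.5285
  (v2,v7,v6) [-++] → (-0.5385, 0.755, -0.5715)–(-0.5385, 0.755, -1.905)  len=1.3335

Chained into 1 loop(s):
  loop 1: 8 segments, perimeter = 10.6400
Total perimeter = 10.640

loops=1 perimeter=10.640


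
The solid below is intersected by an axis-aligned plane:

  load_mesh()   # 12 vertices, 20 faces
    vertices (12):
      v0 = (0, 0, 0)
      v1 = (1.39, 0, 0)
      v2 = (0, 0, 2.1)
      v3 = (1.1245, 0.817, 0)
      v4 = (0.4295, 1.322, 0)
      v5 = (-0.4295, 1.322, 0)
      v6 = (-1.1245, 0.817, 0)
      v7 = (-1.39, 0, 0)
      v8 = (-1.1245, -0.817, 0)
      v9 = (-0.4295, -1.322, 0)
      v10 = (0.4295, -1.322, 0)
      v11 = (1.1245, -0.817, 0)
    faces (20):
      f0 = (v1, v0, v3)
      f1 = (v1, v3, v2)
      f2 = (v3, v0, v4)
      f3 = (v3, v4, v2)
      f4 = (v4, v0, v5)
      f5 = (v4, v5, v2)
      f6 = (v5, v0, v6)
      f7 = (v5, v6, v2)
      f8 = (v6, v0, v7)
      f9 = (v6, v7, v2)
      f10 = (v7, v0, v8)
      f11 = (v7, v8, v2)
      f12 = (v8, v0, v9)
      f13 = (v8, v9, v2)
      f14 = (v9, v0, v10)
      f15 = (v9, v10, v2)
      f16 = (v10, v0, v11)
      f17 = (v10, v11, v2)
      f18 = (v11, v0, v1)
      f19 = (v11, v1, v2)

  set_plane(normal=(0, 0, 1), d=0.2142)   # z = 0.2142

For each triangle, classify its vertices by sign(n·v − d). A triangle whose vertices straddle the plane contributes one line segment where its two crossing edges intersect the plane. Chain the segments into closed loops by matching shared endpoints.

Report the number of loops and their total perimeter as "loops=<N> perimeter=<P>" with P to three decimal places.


Straddling triangles (10 of 20):
  (v1,v3,v2) [--+] → (1.0098, 0.733666, 0.2142)–(1.24822, 0, 0.2142)  len=0.7714
  (v3,v4,v2) [--+] → (0.385691, 1.18716, 0.2142)–(1.0098, 0.733666, 0.2142)  len=0.7715
  (v4,v5,v2) [--+] → (-0.385691, 1.18716, 0.2142)–(0.385691, 1.18716, 0.2142)  len=0.7714
  (v5,v6,v2) [--+] → (-1.0098, 0.733666, 0.2142)–(-0.385691, 1.18716, 0.2142)  len=0.7715
  (v6,v7,v2) [--+] → (-1.24822, 0, 0.2142)–(-1.0098, 0.733666, 0.2142)  len=0.7714
  (v7,v8,v2) [--+] → (-1.0098, -0.733666, 0.2142)–(-1.24822, 0, 0.2142)  len=0.7714
  (v8,v9,v2) [--+] → (-0.385691, -1.18716, 0.2142)–(-1.0098, -0.733666, 0.2142)  len=0.7715
  (v9,v10,v2) [--+] → (0.385691, -1.18716, 0.2142)–(-0.385691, -1.18716, 0.2142)  len=0.7714
  (v10,v11,v2) [--+] → (1.0098, -0.733666, 0.2142)–(0.385691, -1.18716, 0.2142)  len=0.7715
  (v11,v1,v2) [--+] → (1.24822, 0, 0.2142)–(1.0098, -0.733666, 0.2142)  len=0.7714

Chained into 1 loop(s):
  loop 1: 10 segments, perimeter = 7.7144
Total perimeter = 7.714

loops=1 perimeter=7.714


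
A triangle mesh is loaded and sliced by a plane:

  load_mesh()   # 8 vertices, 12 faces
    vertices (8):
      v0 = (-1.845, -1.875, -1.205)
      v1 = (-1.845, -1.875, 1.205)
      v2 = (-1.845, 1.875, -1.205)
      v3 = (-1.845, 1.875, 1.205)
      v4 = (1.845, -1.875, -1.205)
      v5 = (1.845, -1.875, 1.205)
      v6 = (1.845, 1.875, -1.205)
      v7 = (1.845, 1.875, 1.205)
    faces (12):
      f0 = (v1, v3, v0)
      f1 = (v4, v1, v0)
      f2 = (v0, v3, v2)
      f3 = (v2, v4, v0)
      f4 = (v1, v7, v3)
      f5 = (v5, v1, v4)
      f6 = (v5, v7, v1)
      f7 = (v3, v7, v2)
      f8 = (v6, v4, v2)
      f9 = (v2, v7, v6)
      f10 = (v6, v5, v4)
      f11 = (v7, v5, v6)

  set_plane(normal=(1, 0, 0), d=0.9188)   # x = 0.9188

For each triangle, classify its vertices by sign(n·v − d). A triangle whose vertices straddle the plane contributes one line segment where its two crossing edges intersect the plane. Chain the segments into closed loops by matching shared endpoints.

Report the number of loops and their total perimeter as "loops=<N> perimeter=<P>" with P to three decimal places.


loops=1 perimeter=12.320

Straddling triangles (8 of 12):
  (v4,v1,v0) [+--] → (0.9188, -1.875, -0.600083)–(0.9188, -1.875, -1.205)  len=0.6049
  (v2,v4,v0) [-+-] → (0.9188, -0.93374, -1.205)–(0.9188, -1.875, -1.205)  len=0.9413
  (v1,v7,v3) [-+-] → (0.9188, 0.93374, 1.205)–(0.9188, 1.875, 1.205)  len=0.9413
  (v5,v1,v4) [+-+] → (0.9188, -1.875, 1.205)–(0.9188, -1.875, -0.600083)  len=1.8051
  (v5,v7,v1) [++-] → (0.9188, 0.93374, 1.205)–(0.9188, -1.875, 1.205)  len=2.8087
  (v3,v7,v2) [-+-] → (0.9188, 1.875, 1.205)–(0.9188, 1.875, 0.600083)  len=0.6049
  (v6,v4,v2) [++-] → (0.9188, -0.93374, -1.205)–(0.9188, 1.875, -1.205)  len=2.8087
  (v2,v7,v6) [-++] → (0.9188, 1.875, 0.600083)–(0.9188, 1.875, -1.205)  len=1.8051

Chained into 1 loop(s):
  loop 1: 8 segments, perimeter = 12.3200
Total perimeter = 12.320


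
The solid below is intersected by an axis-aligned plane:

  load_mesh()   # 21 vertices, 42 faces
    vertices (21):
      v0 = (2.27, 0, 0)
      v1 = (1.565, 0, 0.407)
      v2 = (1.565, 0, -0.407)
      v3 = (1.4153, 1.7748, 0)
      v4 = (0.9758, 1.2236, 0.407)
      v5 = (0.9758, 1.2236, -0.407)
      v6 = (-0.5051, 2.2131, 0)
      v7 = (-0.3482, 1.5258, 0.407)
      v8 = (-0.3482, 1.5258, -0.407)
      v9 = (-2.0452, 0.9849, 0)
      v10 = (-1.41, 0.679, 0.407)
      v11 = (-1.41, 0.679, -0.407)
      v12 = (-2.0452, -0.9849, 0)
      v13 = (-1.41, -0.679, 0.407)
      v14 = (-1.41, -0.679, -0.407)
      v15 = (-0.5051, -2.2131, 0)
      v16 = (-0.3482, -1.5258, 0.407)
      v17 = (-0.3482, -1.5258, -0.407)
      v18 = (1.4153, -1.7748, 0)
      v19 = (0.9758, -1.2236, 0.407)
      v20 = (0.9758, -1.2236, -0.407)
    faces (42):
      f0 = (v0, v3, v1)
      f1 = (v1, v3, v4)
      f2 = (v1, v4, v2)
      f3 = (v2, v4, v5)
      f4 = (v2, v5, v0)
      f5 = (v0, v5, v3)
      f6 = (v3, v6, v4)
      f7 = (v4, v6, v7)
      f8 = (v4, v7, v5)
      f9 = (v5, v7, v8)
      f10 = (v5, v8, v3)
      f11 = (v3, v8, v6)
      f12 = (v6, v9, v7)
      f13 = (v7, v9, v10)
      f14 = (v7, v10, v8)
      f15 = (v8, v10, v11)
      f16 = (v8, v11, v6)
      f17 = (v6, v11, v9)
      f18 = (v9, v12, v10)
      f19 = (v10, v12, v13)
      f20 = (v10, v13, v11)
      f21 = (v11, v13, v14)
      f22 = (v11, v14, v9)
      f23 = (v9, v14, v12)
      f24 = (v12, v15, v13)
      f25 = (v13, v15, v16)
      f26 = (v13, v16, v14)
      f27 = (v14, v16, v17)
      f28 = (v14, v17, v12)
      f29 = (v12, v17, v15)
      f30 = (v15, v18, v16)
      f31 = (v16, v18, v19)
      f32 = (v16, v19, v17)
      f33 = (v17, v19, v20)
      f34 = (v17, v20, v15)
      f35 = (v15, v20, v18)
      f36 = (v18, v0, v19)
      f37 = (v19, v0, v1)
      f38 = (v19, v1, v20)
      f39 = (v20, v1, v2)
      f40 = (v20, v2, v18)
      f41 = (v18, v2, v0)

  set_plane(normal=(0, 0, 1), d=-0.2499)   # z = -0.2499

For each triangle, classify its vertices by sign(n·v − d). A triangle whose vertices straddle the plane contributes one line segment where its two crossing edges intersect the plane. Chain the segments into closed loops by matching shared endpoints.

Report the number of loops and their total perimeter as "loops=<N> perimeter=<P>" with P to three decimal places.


Straddling triangles (28 of 42):
  (v1,v4,v2) [++-] → (1.45129, 0.236152, -0.2499)–(1.565, 0, -0.2499)  len=0.2621
  (v2,v4,v5) [-+-] → (1.45129, 0.236152, -0.2499)–(0.9758, 1.2236, -0.2499)  len=1.0960
  (v2,v5,v0) [--+] → (1.47535, 0.751296, -0.2499)–(1.83713, 0, -0.2499)  len=0.8339
  (v0,v5,v3) [+-+] → (1.47535, 0.751296, -0.2499)–(1.14544, 1.43636, -0.2499)  len=0.7604
  (v4,v7,v5) [++-] → (0.720271, 1.28192, -0.2499)–(0.9758, 1.2236, -0.2499)  len=0.2621
  (v5,v7,v8) [-+-] → (0.720271, 1.28192, -0.2499)–(-0.3482, 1.5258, -0.2499)  len=1.0959
  (v5,v8,v3) [--+] → (0.332502, 1.62191, -0.2499)–(1.14544, 1.43636, -0.2499)  len=0.8338
  (v3,v8,v6) [+-+] → (0.332502, 1.62191, -0.2499)–(-0.408763, 1.79109, -0.2499)  len=0.7603
  (v7,v10,v8) [++-] → (-0.553125, 1.36237, -0.2499)–(-0.3482, 1.5258, -0.2499)  len=0.2621
  (v8,v10,v11) [-+-] → (-0.553125, 1.36237, -0.2499)–(-1.41, 0.679, -0.2499)  len=1.0960
  (v8,v11,v6) [--+] → (-1.06071, 1.27116, -0.2499)–(-0.408763, 1.79109, -0.2499)  len=0.8339
  (v6,v11,v9) [+-+] → (-1.06071, 1.27116, -0.2499)–(-1.65518, 0.797076, -0.2499)  len=0.7604
  (v10,v13,v11) [++-] → (-1.41, 0.416909, -0.2499)–(-1.41, 0.679, -0.2499)  len=0.2621
  (v11,v13,v14) [-+-] → (-1.41, 0.416909, -0.2499)–(-1.41, -0.679, -0.2499)  len=1.0959
  (v11,v14,v9) [--+] → (-1.65518, -0.0367428, -0.2499)–(-1.65518, 0.797076, -0.2499)  len=0.8338
  (v9,v14,v12) [+-+] → (-1.65518, -0.0367428, -0.2499)–(-1.65518, -0.797076, -0.2499)  len=0.7603
  (v13,v16,v14) [++-] → (-1.20508, -0.84243, -0.2499)–(-1.41, -0.679, -0.2499)  len=0.2621
  (v14,v16,v17) [-+-] → (-1.20508, -0.84243, -0.2499)–(-0.3482, -1.5258, -0.2499)  len=1.0960
  (v14,v17,v12) [--+] → (-1.00323, -1.31702, -0.2499)–(-1.65518, -0.797076, -0.2499)  len=0.8339
  (v12,v17,v15) [+-+] → (-1.00323, -1.31702, -0.2499)–(-0.408763, -1.79109, -0.2499)  len=0.7604
  (v16,v19,v17) [++-] → (-0.0926713, -1.46748, -0.2499)–(-0.3482, -1.5258, -0.2499)  len=0.2621
  (v17,v19,v20) [-+-] → (-0.0926713, -1.46748, -0.2499)–(0.9758, -1.2236, -0.2499)  len=1.0959
  (v17,v20,v15) [--+] → (0.40418, -1.60554, -0.2499)–(-0.408763, -1.79109, -0.2499)  len=0.8338
  (v15,v20,v18) [+-+] → (0.40418, -1.60554, -0.2499)–(1.14544, -1.43636, -0.2499)  len=0.7603
  (v19,v1,v20) [++-] → (1.08951, -0.987448, -0.2499)–(0.9758, -1.2236, -0.2499)  len=0.2621
  (v20,v1,v2) [-+-] → (1.08951, -0.987448, -0.2499)–(1.565, 0, -0.2499)  len=1.0960
  (v20,v2,v18) [--+] → (1.50722, -0.685064, -0.2499)–(1.14544, -1.43636, -0.2499)  len=0.8339
  (v18,v2,v0) [+-+] → (1.50722, -0.685064, -0.2499)–(1.83713, 0, -0.2499)  len=0.7604

Chained into 2 loop(s):
  loop 1: 14 segments, perimeter = 9.5065
  loop 2: 14 segments, perimeter = 11.1595
Total perimeter = 20.666

loops=2 perimeter=20.666
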